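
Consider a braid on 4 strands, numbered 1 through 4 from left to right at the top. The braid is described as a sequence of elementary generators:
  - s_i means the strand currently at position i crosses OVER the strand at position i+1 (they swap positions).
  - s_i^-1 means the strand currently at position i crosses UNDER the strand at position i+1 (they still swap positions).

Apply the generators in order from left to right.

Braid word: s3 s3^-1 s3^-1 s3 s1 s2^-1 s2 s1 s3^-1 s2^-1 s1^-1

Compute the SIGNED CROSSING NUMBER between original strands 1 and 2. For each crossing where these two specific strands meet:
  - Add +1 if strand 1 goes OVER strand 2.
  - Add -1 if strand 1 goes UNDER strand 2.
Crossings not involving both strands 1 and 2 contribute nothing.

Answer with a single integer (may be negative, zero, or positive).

Answer: 0

Derivation:
Gen 1: crossing 3x4. Both 1&2? no. Sum: 0
Gen 2: crossing 4x3. Both 1&2? no. Sum: 0
Gen 3: crossing 3x4. Both 1&2? no. Sum: 0
Gen 4: crossing 4x3. Both 1&2? no. Sum: 0
Gen 5: 1 over 2. Both 1&2? yes. Contrib: +1. Sum: 1
Gen 6: crossing 1x3. Both 1&2? no. Sum: 1
Gen 7: crossing 3x1. Both 1&2? no. Sum: 1
Gen 8: 2 over 1. Both 1&2? yes. Contrib: -1. Sum: 0
Gen 9: crossing 3x4. Both 1&2? no. Sum: 0
Gen 10: crossing 2x4. Both 1&2? no. Sum: 0
Gen 11: crossing 1x4. Both 1&2? no. Sum: 0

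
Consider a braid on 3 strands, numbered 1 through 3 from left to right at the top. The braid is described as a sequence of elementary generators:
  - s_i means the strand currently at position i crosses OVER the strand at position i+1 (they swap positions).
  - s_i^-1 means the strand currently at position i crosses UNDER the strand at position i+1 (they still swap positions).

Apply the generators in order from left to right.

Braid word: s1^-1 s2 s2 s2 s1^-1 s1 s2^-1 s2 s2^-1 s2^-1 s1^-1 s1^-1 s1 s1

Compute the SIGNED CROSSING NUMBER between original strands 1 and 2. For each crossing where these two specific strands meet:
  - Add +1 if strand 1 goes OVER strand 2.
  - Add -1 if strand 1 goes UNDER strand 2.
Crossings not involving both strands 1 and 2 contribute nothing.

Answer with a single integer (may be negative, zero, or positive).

Gen 1: 1 under 2. Both 1&2? yes. Contrib: -1. Sum: -1
Gen 2: crossing 1x3. Both 1&2? no. Sum: -1
Gen 3: crossing 3x1. Both 1&2? no. Sum: -1
Gen 4: crossing 1x3. Both 1&2? no. Sum: -1
Gen 5: crossing 2x3. Both 1&2? no. Sum: -1
Gen 6: crossing 3x2. Both 1&2? no. Sum: -1
Gen 7: crossing 3x1. Both 1&2? no. Sum: -1
Gen 8: crossing 1x3. Both 1&2? no. Sum: -1
Gen 9: crossing 3x1. Both 1&2? no. Sum: -1
Gen 10: crossing 1x3. Both 1&2? no. Sum: -1
Gen 11: crossing 2x3. Both 1&2? no. Sum: -1
Gen 12: crossing 3x2. Both 1&2? no. Sum: -1
Gen 13: crossing 2x3. Both 1&2? no. Sum: -1
Gen 14: crossing 3x2. Both 1&2? no. Sum: -1

Answer: -1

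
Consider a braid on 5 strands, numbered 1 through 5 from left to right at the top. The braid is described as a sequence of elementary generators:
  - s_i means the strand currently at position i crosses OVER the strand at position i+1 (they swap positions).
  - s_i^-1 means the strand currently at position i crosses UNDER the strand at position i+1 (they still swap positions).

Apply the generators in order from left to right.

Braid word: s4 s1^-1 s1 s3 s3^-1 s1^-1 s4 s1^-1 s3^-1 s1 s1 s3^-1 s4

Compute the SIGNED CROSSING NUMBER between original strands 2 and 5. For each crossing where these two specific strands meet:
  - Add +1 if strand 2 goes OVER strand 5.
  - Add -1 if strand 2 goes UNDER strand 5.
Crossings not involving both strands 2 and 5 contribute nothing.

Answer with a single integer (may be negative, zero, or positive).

Answer: 0

Derivation:
Gen 1: crossing 4x5. Both 2&5? no. Sum: 0
Gen 2: crossing 1x2. Both 2&5? no. Sum: 0
Gen 3: crossing 2x1. Both 2&5? no. Sum: 0
Gen 4: crossing 3x5. Both 2&5? no. Sum: 0
Gen 5: crossing 5x3. Both 2&5? no. Sum: 0
Gen 6: crossing 1x2. Both 2&5? no. Sum: 0
Gen 7: crossing 5x4. Both 2&5? no. Sum: 0
Gen 8: crossing 2x1. Both 2&5? no. Sum: 0
Gen 9: crossing 3x4. Both 2&5? no. Sum: 0
Gen 10: crossing 1x2. Both 2&5? no. Sum: 0
Gen 11: crossing 2x1. Both 2&5? no. Sum: 0
Gen 12: crossing 4x3. Both 2&5? no. Sum: 0
Gen 13: crossing 4x5. Both 2&5? no. Sum: 0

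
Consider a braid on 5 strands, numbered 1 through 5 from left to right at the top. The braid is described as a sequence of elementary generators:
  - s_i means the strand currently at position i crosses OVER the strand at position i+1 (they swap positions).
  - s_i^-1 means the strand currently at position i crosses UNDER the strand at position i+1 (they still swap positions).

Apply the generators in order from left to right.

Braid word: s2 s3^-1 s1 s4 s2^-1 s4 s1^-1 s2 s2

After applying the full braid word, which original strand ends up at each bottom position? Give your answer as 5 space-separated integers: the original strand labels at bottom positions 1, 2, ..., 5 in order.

Answer: 4 3 1 2 5

Derivation:
Gen 1 (s2): strand 2 crosses over strand 3. Perm now: [1 3 2 4 5]
Gen 2 (s3^-1): strand 2 crosses under strand 4. Perm now: [1 3 4 2 5]
Gen 3 (s1): strand 1 crosses over strand 3. Perm now: [3 1 4 2 5]
Gen 4 (s4): strand 2 crosses over strand 5. Perm now: [3 1 4 5 2]
Gen 5 (s2^-1): strand 1 crosses under strand 4. Perm now: [3 4 1 5 2]
Gen 6 (s4): strand 5 crosses over strand 2. Perm now: [3 4 1 2 5]
Gen 7 (s1^-1): strand 3 crosses under strand 4. Perm now: [4 3 1 2 5]
Gen 8 (s2): strand 3 crosses over strand 1. Perm now: [4 1 3 2 5]
Gen 9 (s2): strand 1 crosses over strand 3. Perm now: [4 3 1 2 5]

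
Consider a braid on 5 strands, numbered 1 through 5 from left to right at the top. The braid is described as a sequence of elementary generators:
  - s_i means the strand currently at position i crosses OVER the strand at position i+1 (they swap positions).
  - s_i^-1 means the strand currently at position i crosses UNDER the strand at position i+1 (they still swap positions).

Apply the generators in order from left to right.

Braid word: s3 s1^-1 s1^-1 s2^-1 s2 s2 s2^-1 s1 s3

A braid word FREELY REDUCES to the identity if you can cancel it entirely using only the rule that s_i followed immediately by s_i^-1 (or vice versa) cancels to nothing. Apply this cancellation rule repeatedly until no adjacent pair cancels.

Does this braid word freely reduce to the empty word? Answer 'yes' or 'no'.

Answer: no

Derivation:
Gen 1 (s3): push. Stack: [s3]
Gen 2 (s1^-1): push. Stack: [s3 s1^-1]
Gen 3 (s1^-1): push. Stack: [s3 s1^-1 s1^-1]
Gen 4 (s2^-1): push. Stack: [s3 s1^-1 s1^-1 s2^-1]
Gen 5 (s2): cancels prior s2^-1. Stack: [s3 s1^-1 s1^-1]
Gen 6 (s2): push. Stack: [s3 s1^-1 s1^-1 s2]
Gen 7 (s2^-1): cancels prior s2. Stack: [s3 s1^-1 s1^-1]
Gen 8 (s1): cancels prior s1^-1. Stack: [s3 s1^-1]
Gen 9 (s3): push. Stack: [s3 s1^-1 s3]
Reduced word: s3 s1^-1 s3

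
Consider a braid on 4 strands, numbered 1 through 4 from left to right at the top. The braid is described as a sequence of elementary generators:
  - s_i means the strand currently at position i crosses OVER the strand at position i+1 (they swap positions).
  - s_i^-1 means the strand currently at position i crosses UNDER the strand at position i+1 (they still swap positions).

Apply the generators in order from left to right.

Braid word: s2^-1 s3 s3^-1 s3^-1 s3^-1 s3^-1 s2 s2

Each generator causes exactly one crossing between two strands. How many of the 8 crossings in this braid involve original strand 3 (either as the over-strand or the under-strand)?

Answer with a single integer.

Answer: 3

Derivation:
Gen 1: crossing 2x3. Involves strand 3? yes. Count so far: 1
Gen 2: crossing 2x4. Involves strand 3? no. Count so far: 1
Gen 3: crossing 4x2. Involves strand 3? no. Count so far: 1
Gen 4: crossing 2x4. Involves strand 3? no. Count so far: 1
Gen 5: crossing 4x2. Involves strand 3? no. Count so far: 1
Gen 6: crossing 2x4. Involves strand 3? no. Count so far: 1
Gen 7: crossing 3x4. Involves strand 3? yes. Count so far: 2
Gen 8: crossing 4x3. Involves strand 3? yes. Count so far: 3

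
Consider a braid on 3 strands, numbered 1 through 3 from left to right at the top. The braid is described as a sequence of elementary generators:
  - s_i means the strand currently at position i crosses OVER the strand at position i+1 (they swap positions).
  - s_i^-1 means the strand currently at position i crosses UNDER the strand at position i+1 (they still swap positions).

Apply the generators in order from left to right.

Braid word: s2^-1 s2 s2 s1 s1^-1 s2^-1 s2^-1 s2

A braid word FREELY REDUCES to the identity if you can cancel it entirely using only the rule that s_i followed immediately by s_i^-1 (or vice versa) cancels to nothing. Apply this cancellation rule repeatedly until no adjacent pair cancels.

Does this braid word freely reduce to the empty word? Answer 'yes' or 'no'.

Gen 1 (s2^-1): push. Stack: [s2^-1]
Gen 2 (s2): cancels prior s2^-1. Stack: []
Gen 3 (s2): push. Stack: [s2]
Gen 4 (s1): push. Stack: [s2 s1]
Gen 5 (s1^-1): cancels prior s1. Stack: [s2]
Gen 6 (s2^-1): cancels prior s2. Stack: []
Gen 7 (s2^-1): push. Stack: [s2^-1]
Gen 8 (s2): cancels prior s2^-1. Stack: []
Reduced word: (empty)

Answer: yes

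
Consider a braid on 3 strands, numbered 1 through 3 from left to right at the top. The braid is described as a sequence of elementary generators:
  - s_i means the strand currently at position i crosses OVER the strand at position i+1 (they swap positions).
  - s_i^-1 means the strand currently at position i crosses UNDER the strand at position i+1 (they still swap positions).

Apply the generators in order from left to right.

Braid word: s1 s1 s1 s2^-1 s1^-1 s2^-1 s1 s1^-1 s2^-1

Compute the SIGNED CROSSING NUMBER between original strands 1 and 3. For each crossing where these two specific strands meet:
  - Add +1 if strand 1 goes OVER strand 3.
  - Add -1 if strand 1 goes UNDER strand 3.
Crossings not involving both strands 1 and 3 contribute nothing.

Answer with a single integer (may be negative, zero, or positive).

Gen 1: crossing 1x2. Both 1&3? no. Sum: 0
Gen 2: crossing 2x1. Both 1&3? no. Sum: 0
Gen 3: crossing 1x2. Both 1&3? no. Sum: 0
Gen 4: 1 under 3. Both 1&3? yes. Contrib: -1. Sum: -1
Gen 5: crossing 2x3. Both 1&3? no. Sum: -1
Gen 6: crossing 2x1. Both 1&3? no. Sum: -1
Gen 7: 3 over 1. Both 1&3? yes. Contrib: -1. Sum: -2
Gen 8: 1 under 3. Both 1&3? yes. Contrib: -1. Sum: -3
Gen 9: crossing 1x2. Both 1&3? no. Sum: -3

Answer: -3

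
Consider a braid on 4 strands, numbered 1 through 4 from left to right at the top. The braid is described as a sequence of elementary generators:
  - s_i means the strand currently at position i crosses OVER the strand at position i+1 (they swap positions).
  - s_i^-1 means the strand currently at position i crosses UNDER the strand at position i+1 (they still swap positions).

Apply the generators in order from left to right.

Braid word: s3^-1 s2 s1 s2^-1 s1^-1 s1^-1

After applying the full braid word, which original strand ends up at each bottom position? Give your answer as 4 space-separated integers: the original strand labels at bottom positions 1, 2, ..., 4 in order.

Answer: 4 2 1 3

Derivation:
Gen 1 (s3^-1): strand 3 crosses under strand 4. Perm now: [1 2 4 3]
Gen 2 (s2): strand 2 crosses over strand 4. Perm now: [1 4 2 3]
Gen 3 (s1): strand 1 crosses over strand 4. Perm now: [4 1 2 3]
Gen 4 (s2^-1): strand 1 crosses under strand 2. Perm now: [4 2 1 3]
Gen 5 (s1^-1): strand 4 crosses under strand 2. Perm now: [2 4 1 3]
Gen 6 (s1^-1): strand 2 crosses under strand 4. Perm now: [4 2 1 3]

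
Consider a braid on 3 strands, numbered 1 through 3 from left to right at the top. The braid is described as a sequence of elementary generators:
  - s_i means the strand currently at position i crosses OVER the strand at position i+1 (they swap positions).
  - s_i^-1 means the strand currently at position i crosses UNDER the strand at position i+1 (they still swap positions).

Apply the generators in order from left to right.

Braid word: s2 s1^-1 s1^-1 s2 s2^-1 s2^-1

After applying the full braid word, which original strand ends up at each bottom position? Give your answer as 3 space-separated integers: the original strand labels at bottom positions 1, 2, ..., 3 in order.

Gen 1 (s2): strand 2 crosses over strand 3. Perm now: [1 3 2]
Gen 2 (s1^-1): strand 1 crosses under strand 3. Perm now: [3 1 2]
Gen 3 (s1^-1): strand 3 crosses under strand 1. Perm now: [1 3 2]
Gen 4 (s2): strand 3 crosses over strand 2. Perm now: [1 2 3]
Gen 5 (s2^-1): strand 2 crosses under strand 3. Perm now: [1 3 2]
Gen 6 (s2^-1): strand 3 crosses under strand 2. Perm now: [1 2 3]

Answer: 1 2 3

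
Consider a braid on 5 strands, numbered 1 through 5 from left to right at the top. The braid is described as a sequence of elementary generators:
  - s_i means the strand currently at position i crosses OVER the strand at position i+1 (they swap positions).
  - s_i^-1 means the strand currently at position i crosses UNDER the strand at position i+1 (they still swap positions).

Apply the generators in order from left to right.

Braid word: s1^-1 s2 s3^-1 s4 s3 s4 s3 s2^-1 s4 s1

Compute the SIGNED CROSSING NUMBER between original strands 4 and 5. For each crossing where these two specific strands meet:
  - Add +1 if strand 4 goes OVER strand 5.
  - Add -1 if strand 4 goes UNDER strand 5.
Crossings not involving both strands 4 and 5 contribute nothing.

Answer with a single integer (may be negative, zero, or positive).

Answer: 0

Derivation:
Gen 1: crossing 1x2. Both 4&5? no. Sum: 0
Gen 2: crossing 1x3. Both 4&5? no. Sum: 0
Gen 3: crossing 1x4. Both 4&5? no. Sum: 0
Gen 4: crossing 1x5. Both 4&5? no. Sum: 0
Gen 5: 4 over 5. Both 4&5? yes. Contrib: +1. Sum: 1
Gen 6: crossing 4x1. Both 4&5? no. Sum: 1
Gen 7: crossing 5x1. Both 4&5? no. Sum: 1
Gen 8: crossing 3x1. Both 4&5? no. Sum: 1
Gen 9: 5 over 4. Both 4&5? yes. Contrib: -1. Sum: 0
Gen 10: crossing 2x1. Both 4&5? no. Sum: 0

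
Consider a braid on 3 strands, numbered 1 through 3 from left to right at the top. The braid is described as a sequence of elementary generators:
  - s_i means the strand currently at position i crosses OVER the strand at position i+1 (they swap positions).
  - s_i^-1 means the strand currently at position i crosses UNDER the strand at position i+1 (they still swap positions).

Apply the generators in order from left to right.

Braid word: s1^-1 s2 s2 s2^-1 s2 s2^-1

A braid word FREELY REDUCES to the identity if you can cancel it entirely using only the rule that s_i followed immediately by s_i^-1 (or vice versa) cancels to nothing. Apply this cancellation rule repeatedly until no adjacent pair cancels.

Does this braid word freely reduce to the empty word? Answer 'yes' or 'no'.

Answer: no

Derivation:
Gen 1 (s1^-1): push. Stack: [s1^-1]
Gen 2 (s2): push. Stack: [s1^-1 s2]
Gen 3 (s2): push. Stack: [s1^-1 s2 s2]
Gen 4 (s2^-1): cancels prior s2. Stack: [s1^-1 s2]
Gen 5 (s2): push. Stack: [s1^-1 s2 s2]
Gen 6 (s2^-1): cancels prior s2. Stack: [s1^-1 s2]
Reduced word: s1^-1 s2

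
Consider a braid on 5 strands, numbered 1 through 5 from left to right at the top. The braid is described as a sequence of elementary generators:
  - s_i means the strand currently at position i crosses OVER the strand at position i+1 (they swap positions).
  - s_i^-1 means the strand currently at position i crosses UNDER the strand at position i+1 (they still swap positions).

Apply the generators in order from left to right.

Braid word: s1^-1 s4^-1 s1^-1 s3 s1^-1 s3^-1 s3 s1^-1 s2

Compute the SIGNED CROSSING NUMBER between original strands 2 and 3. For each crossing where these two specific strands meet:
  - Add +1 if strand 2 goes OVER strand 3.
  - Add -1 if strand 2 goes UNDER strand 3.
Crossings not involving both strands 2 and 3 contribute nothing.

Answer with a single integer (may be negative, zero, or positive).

Gen 1: crossing 1x2. Both 2&3? no. Sum: 0
Gen 2: crossing 4x5. Both 2&3? no. Sum: 0
Gen 3: crossing 2x1. Both 2&3? no. Sum: 0
Gen 4: crossing 3x5. Both 2&3? no. Sum: 0
Gen 5: crossing 1x2. Both 2&3? no. Sum: 0
Gen 6: crossing 5x3. Both 2&3? no. Sum: 0
Gen 7: crossing 3x5. Both 2&3? no. Sum: 0
Gen 8: crossing 2x1. Both 2&3? no. Sum: 0
Gen 9: crossing 2x5. Both 2&3? no. Sum: 0

Answer: 0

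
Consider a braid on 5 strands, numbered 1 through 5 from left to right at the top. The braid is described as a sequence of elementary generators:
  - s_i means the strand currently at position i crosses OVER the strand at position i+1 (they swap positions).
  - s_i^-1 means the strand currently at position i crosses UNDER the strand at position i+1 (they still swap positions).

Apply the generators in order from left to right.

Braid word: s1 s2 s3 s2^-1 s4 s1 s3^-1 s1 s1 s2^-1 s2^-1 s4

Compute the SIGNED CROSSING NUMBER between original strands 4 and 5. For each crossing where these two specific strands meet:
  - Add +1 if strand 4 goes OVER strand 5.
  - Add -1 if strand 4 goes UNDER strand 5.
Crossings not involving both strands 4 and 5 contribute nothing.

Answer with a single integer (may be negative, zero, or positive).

Answer: 0

Derivation:
Gen 1: crossing 1x2. Both 4&5? no. Sum: 0
Gen 2: crossing 1x3. Both 4&5? no. Sum: 0
Gen 3: crossing 1x4. Both 4&5? no. Sum: 0
Gen 4: crossing 3x4. Both 4&5? no. Sum: 0
Gen 5: crossing 1x5. Both 4&5? no. Sum: 0
Gen 6: crossing 2x4. Both 4&5? no. Sum: 0
Gen 7: crossing 3x5. Both 4&5? no. Sum: 0
Gen 8: crossing 4x2. Both 4&5? no. Sum: 0
Gen 9: crossing 2x4. Both 4&5? no. Sum: 0
Gen 10: crossing 2x5. Both 4&5? no. Sum: 0
Gen 11: crossing 5x2. Both 4&5? no. Sum: 0
Gen 12: crossing 3x1. Both 4&5? no. Sum: 0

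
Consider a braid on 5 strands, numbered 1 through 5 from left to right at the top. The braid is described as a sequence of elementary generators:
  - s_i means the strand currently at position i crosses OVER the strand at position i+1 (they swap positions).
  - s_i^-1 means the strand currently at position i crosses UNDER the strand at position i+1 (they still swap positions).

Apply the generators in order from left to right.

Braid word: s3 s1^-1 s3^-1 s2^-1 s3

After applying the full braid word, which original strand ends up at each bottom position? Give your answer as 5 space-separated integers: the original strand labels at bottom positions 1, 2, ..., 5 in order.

Gen 1 (s3): strand 3 crosses over strand 4. Perm now: [1 2 4 3 5]
Gen 2 (s1^-1): strand 1 crosses under strand 2. Perm now: [2 1 4 3 5]
Gen 3 (s3^-1): strand 4 crosses under strand 3. Perm now: [2 1 3 4 5]
Gen 4 (s2^-1): strand 1 crosses under strand 3. Perm now: [2 3 1 4 5]
Gen 5 (s3): strand 1 crosses over strand 4. Perm now: [2 3 4 1 5]

Answer: 2 3 4 1 5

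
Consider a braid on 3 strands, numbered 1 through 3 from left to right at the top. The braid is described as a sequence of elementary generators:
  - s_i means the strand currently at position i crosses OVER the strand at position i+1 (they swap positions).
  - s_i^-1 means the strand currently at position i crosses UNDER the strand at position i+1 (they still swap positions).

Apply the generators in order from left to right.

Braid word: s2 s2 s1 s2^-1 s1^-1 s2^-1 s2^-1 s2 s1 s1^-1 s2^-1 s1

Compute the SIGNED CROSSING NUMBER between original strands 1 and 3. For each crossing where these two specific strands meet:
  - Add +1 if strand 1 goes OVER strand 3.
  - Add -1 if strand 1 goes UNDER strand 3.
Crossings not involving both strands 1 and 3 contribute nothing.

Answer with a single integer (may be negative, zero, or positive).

Answer: -3

Derivation:
Gen 1: crossing 2x3. Both 1&3? no. Sum: 0
Gen 2: crossing 3x2. Both 1&3? no. Sum: 0
Gen 3: crossing 1x2. Both 1&3? no. Sum: 0
Gen 4: 1 under 3. Both 1&3? yes. Contrib: -1. Sum: -1
Gen 5: crossing 2x3. Both 1&3? no. Sum: -1
Gen 6: crossing 2x1. Both 1&3? no. Sum: -1
Gen 7: crossing 1x2. Both 1&3? no. Sum: -1
Gen 8: crossing 2x1. Both 1&3? no. Sum: -1
Gen 9: 3 over 1. Both 1&3? yes. Contrib: -1. Sum: -2
Gen 10: 1 under 3. Both 1&3? yes. Contrib: -1. Sum: -3
Gen 11: crossing 1x2. Both 1&3? no. Sum: -3
Gen 12: crossing 3x2. Both 1&3? no. Sum: -3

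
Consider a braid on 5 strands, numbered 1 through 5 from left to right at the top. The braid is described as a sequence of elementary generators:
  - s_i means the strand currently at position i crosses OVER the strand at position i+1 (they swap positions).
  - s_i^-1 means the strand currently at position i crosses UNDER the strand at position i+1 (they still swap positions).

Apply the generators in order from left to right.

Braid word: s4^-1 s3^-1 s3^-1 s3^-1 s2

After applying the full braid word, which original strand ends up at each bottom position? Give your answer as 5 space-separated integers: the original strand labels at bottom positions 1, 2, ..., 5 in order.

Gen 1 (s4^-1): strand 4 crosses under strand 5. Perm now: [1 2 3 5 4]
Gen 2 (s3^-1): strand 3 crosses under strand 5. Perm now: [1 2 5 3 4]
Gen 3 (s3^-1): strand 5 crosses under strand 3. Perm now: [1 2 3 5 4]
Gen 4 (s3^-1): strand 3 crosses under strand 5. Perm now: [1 2 5 3 4]
Gen 5 (s2): strand 2 crosses over strand 5. Perm now: [1 5 2 3 4]

Answer: 1 5 2 3 4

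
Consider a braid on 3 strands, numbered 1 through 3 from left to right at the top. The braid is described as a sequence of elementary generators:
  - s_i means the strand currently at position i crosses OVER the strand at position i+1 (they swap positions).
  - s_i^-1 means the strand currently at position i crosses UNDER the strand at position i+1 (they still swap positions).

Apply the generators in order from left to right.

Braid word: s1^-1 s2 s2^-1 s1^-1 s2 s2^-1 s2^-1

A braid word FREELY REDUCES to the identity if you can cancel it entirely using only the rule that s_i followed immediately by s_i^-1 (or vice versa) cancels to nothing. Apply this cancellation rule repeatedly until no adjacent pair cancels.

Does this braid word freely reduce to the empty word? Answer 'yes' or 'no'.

Answer: no

Derivation:
Gen 1 (s1^-1): push. Stack: [s1^-1]
Gen 2 (s2): push. Stack: [s1^-1 s2]
Gen 3 (s2^-1): cancels prior s2. Stack: [s1^-1]
Gen 4 (s1^-1): push. Stack: [s1^-1 s1^-1]
Gen 5 (s2): push. Stack: [s1^-1 s1^-1 s2]
Gen 6 (s2^-1): cancels prior s2. Stack: [s1^-1 s1^-1]
Gen 7 (s2^-1): push. Stack: [s1^-1 s1^-1 s2^-1]
Reduced word: s1^-1 s1^-1 s2^-1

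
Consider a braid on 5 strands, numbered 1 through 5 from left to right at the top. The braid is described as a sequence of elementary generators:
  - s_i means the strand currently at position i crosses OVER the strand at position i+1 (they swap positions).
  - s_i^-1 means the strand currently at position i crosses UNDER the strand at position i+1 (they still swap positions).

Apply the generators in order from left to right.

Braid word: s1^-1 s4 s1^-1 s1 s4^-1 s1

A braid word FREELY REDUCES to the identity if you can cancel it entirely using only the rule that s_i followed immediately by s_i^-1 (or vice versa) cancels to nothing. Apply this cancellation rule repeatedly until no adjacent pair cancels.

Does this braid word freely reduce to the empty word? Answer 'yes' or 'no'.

Answer: yes

Derivation:
Gen 1 (s1^-1): push. Stack: [s1^-1]
Gen 2 (s4): push. Stack: [s1^-1 s4]
Gen 3 (s1^-1): push. Stack: [s1^-1 s4 s1^-1]
Gen 4 (s1): cancels prior s1^-1. Stack: [s1^-1 s4]
Gen 5 (s4^-1): cancels prior s4. Stack: [s1^-1]
Gen 6 (s1): cancels prior s1^-1. Stack: []
Reduced word: (empty)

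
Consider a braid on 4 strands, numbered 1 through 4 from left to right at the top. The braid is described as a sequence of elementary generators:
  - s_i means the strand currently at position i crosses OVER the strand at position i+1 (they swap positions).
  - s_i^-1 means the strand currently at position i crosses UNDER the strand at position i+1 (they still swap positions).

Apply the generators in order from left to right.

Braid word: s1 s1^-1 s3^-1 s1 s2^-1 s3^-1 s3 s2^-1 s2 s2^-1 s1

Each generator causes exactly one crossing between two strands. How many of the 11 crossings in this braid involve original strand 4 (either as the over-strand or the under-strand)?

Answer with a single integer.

Gen 1: crossing 1x2. Involves strand 4? no. Count so far: 0
Gen 2: crossing 2x1. Involves strand 4? no. Count so far: 0
Gen 3: crossing 3x4. Involves strand 4? yes. Count so far: 1
Gen 4: crossing 1x2. Involves strand 4? no. Count so far: 1
Gen 5: crossing 1x4. Involves strand 4? yes. Count so far: 2
Gen 6: crossing 1x3. Involves strand 4? no. Count so far: 2
Gen 7: crossing 3x1. Involves strand 4? no. Count so far: 2
Gen 8: crossing 4x1. Involves strand 4? yes. Count so far: 3
Gen 9: crossing 1x4. Involves strand 4? yes. Count so far: 4
Gen 10: crossing 4x1. Involves strand 4? yes. Count so far: 5
Gen 11: crossing 2x1. Involves strand 4? no. Count so far: 5

Answer: 5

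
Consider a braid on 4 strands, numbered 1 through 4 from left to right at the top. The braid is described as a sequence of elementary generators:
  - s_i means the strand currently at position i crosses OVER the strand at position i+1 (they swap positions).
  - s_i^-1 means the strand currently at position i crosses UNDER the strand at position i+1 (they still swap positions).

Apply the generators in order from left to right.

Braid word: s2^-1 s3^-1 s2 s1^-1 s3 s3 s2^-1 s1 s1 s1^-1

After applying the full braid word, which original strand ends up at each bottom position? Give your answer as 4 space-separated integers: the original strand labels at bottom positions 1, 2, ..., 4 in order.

Gen 1 (s2^-1): strand 2 crosses under strand 3. Perm now: [1 3 2 4]
Gen 2 (s3^-1): strand 2 crosses under strand 4. Perm now: [1 3 4 2]
Gen 3 (s2): strand 3 crosses over strand 4. Perm now: [1 4 3 2]
Gen 4 (s1^-1): strand 1 crosses under strand 4. Perm now: [4 1 3 2]
Gen 5 (s3): strand 3 crosses over strand 2. Perm now: [4 1 2 3]
Gen 6 (s3): strand 2 crosses over strand 3. Perm now: [4 1 3 2]
Gen 7 (s2^-1): strand 1 crosses under strand 3. Perm now: [4 3 1 2]
Gen 8 (s1): strand 4 crosses over strand 3. Perm now: [3 4 1 2]
Gen 9 (s1): strand 3 crosses over strand 4. Perm now: [4 3 1 2]
Gen 10 (s1^-1): strand 4 crosses under strand 3. Perm now: [3 4 1 2]

Answer: 3 4 1 2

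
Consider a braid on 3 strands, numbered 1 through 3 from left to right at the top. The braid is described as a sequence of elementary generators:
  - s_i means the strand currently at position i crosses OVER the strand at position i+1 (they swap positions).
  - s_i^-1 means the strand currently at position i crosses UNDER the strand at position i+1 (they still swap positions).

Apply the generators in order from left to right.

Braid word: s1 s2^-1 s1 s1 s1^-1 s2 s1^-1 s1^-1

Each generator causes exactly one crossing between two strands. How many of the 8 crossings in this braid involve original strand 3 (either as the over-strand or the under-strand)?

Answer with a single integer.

Gen 1: crossing 1x2. Involves strand 3? no. Count so far: 0
Gen 2: crossing 1x3. Involves strand 3? yes. Count so far: 1
Gen 3: crossing 2x3. Involves strand 3? yes. Count so far: 2
Gen 4: crossing 3x2. Involves strand 3? yes. Count so far: 3
Gen 5: crossing 2x3. Involves strand 3? yes. Count so far: 4
Gen 6: crossing 2x1. Involves strand 3? no. Count so far: 4
Gen 7: crossing 3x1. Involves strand 3? yes. Count so far: 5
Gen 8: crossing 1x3. Involves strand 3? yes. Count so far: 6

Answer: 6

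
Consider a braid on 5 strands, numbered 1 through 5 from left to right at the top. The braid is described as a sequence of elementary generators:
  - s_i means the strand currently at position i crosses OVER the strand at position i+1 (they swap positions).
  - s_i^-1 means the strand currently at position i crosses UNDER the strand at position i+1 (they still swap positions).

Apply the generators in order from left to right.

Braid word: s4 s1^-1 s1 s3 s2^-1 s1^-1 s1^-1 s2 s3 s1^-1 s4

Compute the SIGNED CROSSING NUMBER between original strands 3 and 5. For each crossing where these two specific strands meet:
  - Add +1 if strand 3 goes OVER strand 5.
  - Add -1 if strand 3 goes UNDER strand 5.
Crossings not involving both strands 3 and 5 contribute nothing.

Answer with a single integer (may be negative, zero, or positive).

Gen 1: crossing 4x5. Both 3&5? no. Sum: 0
Gen 2: crossing 1x2. Both 3&5? no. Sum: 0
Gen 3: crossing 2x1. Both 3&5? no. Sum: 0
Gen 4: 3 over 5. Both 3&5? yes. Contrib: +1. Sum: 1
Gen 5: crossing 2x5. Both 3&5? no. Sum: 1
Gen 6: crossing 1x5. Both 3&5? no. Sum: 1
Gen 7: crossing 5x1. Both 3&5? no. Sum: 1
Gen 8: crossing 5x2. Both 3&5? no. Sum: 1
Gen 9: 5 over 3. Both 3&5? yes. Contrib: -1. Sum: 0
Gen 10: crossing 1x2. Both 3&5? no. Sum: 0
Gen 11: crossing 5x4. Both 3&5? no. Sum: 0

Answer: 0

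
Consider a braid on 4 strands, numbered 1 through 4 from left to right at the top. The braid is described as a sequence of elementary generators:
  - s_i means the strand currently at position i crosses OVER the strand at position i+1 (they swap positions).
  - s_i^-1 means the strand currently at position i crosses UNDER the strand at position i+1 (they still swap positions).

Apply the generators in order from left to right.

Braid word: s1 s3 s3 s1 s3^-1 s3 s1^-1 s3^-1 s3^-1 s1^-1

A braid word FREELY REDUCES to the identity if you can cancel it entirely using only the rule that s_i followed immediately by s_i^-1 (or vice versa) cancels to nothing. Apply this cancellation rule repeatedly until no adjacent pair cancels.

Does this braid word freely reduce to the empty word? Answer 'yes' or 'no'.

Answer: yes

Derivation:
Gen 1 (s1): push. Stack: [s1]
Gen 2 (s3): push. Stack: [s1 s3]
Gen 3 (s3): push. Stack: [s1 s3 s3]
Gen 4 (s1): push. Stack: [s1 s3 s3 s1]
Gen 5 (s3^-1): push. Stack: [s1 s3 s3 s1 s3^-1]
Gen 6 (s3): cancels prior s3^-1. Stack: [s1 s3 s3 s1]
Gen 7 (s1^-1): cancels prior s1. Stack: [s1 s3 s3]
Gen 8 (s3^-1): cancels prior s3. Stack: [s1 s3]
Gen 9 (s3^-1): cancels prior s3. Stack: [s1]
Gen 10 (s1^-1): cancels prior s1. Stack: []
Reduced word: (empty)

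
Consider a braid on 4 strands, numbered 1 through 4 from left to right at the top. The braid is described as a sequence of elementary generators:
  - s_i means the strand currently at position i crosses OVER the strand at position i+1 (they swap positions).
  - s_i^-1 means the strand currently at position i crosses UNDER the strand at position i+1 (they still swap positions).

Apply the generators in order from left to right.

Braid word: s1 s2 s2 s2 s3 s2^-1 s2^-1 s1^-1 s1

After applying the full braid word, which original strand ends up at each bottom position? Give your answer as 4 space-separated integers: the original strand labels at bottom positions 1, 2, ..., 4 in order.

Gen 1 (s1): strand 1 crosses over strand 2. Perm now: [2 1 3 4]
Gen 2 (s2): strand 1 crosses over strand 3. Perm now: [2 3 1 4]
Gen 3 (s2): strand 3 crosses over strand 1. Perm now: [2 1 3 4]
Gen 4 (s2): strand 1 crosses over strand 3. Perm now: [2 3 1 4]
Gen 5 (s3): strand 1 crosses over strand 4. Perm now: [2 3 4 1]
Gen 6 (s2^-1): strand 3 crosses under strand 4. Perm now: [2 4 3 1]
Gen 7 (s2^-1): strand 4 crosses under strand 3. Perm now: [2 3 4 1]
Gen 8 (s1^-1): strand 2 crosses under strand 3. Perm now: [3 2 4 1]
Gen 9 (s1): strand 3 crosses over strand 2. Perm now: [2 3 4 1]

Answer: 2 3 4 1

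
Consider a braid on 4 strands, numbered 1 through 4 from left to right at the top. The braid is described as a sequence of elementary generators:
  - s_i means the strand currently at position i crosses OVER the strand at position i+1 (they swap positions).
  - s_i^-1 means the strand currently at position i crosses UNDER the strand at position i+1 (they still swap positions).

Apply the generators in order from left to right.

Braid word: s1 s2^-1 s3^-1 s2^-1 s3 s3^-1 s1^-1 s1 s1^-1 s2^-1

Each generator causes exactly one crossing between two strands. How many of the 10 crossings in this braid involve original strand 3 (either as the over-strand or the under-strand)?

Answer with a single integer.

Answer: 5

Derivation:
Gen 1: crossing 1x2. Involves strand 3? no. Count so far: 0
Gen 2: crossing 1x3. Involves strand 3? yes. Count so far: 1
Gen 3: crossing 1x4. Involves strand 3? no. Count so far: 1
Gen 4: crossing 3x4. Involves strand 3? yes. Count so far: 2
Gen 5: crossing 3x1. Involves strand 3? yes. Count so far: 3
Gen 6: crossing 1x3. Involves strand 3? yes. Count so far: 4
Gen 7: crossing 2x4. Involves strand 3? no. Count so far: 4
Gen 8: crossing 4x2. Involves strand 3? no. Count so far: 4
Gen 9: crossing 2x4. Involves strand 3? no. Count so far: 4
Gen 10: crossing 2x3. Involves strand 3? yes. Count so far: 5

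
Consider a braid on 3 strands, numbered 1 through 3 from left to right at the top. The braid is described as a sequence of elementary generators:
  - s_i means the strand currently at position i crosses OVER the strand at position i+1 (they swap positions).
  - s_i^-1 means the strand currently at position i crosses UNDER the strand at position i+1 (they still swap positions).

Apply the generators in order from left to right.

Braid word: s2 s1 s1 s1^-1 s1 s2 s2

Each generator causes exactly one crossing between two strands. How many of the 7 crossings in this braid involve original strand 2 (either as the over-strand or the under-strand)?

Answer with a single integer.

Gen 1: crossing 2x3. Involves strand 2? yes. Count so far: 1
Gen 2: crossing 1x3. Involves strand 2? no. Count so far: 1
Gen 3: crossing 3x1. Involves strand 2? no. Count so far: 1
Gen 4: crossing 1x3. Involves strand 2? no. Count so far: 1
Gen 5: crossing 3x1. Involves strand 2? no. Count so far: 1
Gen 6: crossing 3x2. Involves strand 2? yes. Count so far: 2
Gen 7: crossing 2x3. Involves strand 2? yes. Count so far: 3

Answer: 3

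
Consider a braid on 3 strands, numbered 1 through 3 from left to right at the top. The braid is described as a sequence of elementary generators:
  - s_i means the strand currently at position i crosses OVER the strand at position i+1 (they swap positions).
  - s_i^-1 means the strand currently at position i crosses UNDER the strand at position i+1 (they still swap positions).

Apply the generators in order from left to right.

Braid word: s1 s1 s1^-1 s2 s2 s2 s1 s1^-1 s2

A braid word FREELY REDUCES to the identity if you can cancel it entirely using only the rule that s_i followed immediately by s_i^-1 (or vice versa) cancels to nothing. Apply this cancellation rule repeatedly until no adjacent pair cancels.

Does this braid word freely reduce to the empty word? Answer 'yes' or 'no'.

Answer: no

Derivation:
Gen 1 (s1): push. Stack: [s1]
Gen 2 (s1): push. Stack: [s1 s1]
Gen 3 (s1^-1): cancels prior s1. Stack: [s1]
Gen 4 (s2): push. Stack: [s1 s2]
Gen 5 (s2): push. Stack: [s1 s2 s2]
Gen 6 (s2): push. Stack: [s1 s2 s2 s2]
Gen 7 (s1): push. Stack: [s1 s2 s2 s2 s1]
Gen 8 (s1^-1): cancels prior s1. Stack: [s1 s2 s2 s2]
Gen 9 (s2): push. Stack: [s1 s2 s2 s2 s2]
Reduced word: s1 s2 s2 s2 s2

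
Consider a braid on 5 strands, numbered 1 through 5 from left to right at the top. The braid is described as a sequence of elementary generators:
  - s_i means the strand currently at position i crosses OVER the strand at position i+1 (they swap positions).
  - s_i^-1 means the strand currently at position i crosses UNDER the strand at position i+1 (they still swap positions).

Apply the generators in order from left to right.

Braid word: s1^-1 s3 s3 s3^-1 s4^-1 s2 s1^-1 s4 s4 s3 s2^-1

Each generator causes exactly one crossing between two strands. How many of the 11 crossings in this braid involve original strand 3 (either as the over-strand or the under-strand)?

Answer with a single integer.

Answer: 6

Derivation:
Gen 1: crossing 1x2. Involves strand 3? no. Count so far: 0
Gen 2: crossing 3x4. Involves strand 3? yes. Count so far: 1
Gen 3: crossing 4x3. Involves strand 3? yes. Count so far: 2
Gen 4: crossing 3x4. Involves strand 3? yes. Count so far: 3
Gen 5: crossing 3x5. Involves strand 3? yes. Count so far: 4
Gen 6: crossing 1x4. Involves strand 3? no. Count so far: 4
Gen 7: crossing 2x4. Involves strand 3? no. Count so far: 4
Gen 8: crossing 5x3. Involves strand 3? yes. Count so far: 5
Gen 9: crossing 3x5. Involves strand 3? yes. Count so far: 6
Gen 10: crossing 1x5. Involves strand 3? no. Count so far: 6
Gen 11: crossing 2x5. Involves strand 3? no. Count so far: 6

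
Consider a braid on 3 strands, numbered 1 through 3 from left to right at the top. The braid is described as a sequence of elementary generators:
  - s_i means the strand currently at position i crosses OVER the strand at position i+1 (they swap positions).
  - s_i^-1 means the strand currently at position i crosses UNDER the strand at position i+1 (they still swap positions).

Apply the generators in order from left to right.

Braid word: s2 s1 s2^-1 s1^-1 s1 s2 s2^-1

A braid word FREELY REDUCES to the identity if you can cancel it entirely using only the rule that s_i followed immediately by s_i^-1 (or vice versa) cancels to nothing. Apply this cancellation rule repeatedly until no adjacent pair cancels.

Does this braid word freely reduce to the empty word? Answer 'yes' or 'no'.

Gen 1 (s2): push. Stack: [s2]
Gen 2 (s1): push. Stack: [s2 s1]
Gen 3 (s2^-1): push. Stack: [s2 s1 s2^-1]
Gen 4 (s1^-1): push. Stack: [s2 s1 s2^-1 s1^-1]
Gen 5 (s1): cancels prior s1^-1. Stack: [s2 s1 s2^-1]
Gen 6 (s2): cancels prior s2^-1. Stack: [s2 s1]
Gen 7 (s2^-1): push. Stack: [s2 s1 s2^-1]
Reduced word: s2 s1 s2^-1

Answer: no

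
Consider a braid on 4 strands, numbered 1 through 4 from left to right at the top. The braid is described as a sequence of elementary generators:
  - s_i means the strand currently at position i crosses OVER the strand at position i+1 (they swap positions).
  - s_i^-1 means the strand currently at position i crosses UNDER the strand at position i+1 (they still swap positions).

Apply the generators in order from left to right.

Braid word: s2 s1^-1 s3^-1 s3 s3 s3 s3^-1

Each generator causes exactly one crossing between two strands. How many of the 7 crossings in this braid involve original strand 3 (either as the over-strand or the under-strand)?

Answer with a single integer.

Gen 1: crossing 2x3. Involves strand 3? yes. Count so far: 1
Gen 2: crossing 1x3. Involves strand 3? yes. Count so far: 2
Gen 3: crossing 2x4. Involves strand 3? no. Count so far: 2
Gen 4: crossing 4x2. Involves strand 3? no. Count so far: 2
Gen 5: crossing 2x4. Involves strand 3? no. Count so far: 2
Gen 6: crossing 4x2. Involves strand 3? no. Count so far: 2
Gen 7: crossing 2x4. Involves strand 3? no. Count so far: 2

Answer: 2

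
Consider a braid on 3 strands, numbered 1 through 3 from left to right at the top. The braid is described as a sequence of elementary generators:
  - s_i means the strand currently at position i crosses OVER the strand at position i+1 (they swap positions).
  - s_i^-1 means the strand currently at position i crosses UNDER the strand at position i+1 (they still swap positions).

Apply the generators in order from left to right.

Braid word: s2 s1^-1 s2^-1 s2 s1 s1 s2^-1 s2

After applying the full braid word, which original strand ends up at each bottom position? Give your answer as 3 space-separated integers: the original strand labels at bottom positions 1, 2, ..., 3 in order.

Answer: 3 1 2

Derivation:
Gen 1 (s2): strand 2 crosses over strand 3. Perm now: [1 3 2]
Gen 2 (s1^-1): strand 1 crosses under strand 3. Perm now: [3 1 2]
Gen 3 (s2^-1): strand 1 crosses under strand 2. Perm now: [3 2 1]
Gen 4 (s2): strand 2 crosses over strand 1. Perm now: [3 1 2]
Gen 5 (s1): strand 3 crosses over strand 1. Perm now: [1 3 2]
Gen 6 (s1): strand 1 crosses over strand 3. Perm now: [3 1 2]
Gen 7 (s2^-1): strand 1 crosses under strand 2. Perm now: [3 2 1]
Gen 8 (s2): strand 2 crosses over strand 1. Perm now: [3 1 2]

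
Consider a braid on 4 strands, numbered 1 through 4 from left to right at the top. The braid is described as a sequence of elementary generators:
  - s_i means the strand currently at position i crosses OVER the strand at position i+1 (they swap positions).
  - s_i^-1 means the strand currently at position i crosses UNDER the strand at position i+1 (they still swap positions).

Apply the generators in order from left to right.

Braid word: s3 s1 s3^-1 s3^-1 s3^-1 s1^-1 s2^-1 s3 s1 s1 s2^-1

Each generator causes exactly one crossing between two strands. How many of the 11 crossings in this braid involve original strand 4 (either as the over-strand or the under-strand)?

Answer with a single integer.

Gen 1: crossing 3x4. Involves strand 4? yes. Count so far: 1
Gen 2: crossing 1x2. Involves strand 4? no. Count so far: 1
Gen 3: crossing 4x3. Involves strand 4? yes. Count so far: 2
Gen 4: crossing 3x4. Involves strand 4? yes. Count so far: 3
Gen 5: crossing 4x3. Involves strand 4? yes. Count so far: 4
Gen 6: crossing 2x1. Involves strand 4? no. Count so far: 4
Gen 7: crossing 2x3. Involves strand 4? no. Count so far: 4
Gen 8: crossing 2x4. Involves strand 4? yes. Count so far: 5
Gen 9: crossing 1x3. Involves strand 4? no. Count so far: 5
Gen 10: crossing 3x1. Involves strand 4? no. Count so far: 5
Gen 11: crossing 3x4. Involves strand 4? yes. Count so far: 6

Answer: 6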